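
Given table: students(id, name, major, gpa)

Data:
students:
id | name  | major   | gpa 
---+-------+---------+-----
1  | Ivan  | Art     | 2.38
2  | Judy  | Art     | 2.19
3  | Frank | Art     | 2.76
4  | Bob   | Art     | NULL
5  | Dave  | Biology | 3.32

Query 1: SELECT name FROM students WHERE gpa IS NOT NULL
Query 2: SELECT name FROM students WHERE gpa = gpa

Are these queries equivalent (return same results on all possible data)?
Yes, equivalent

Both queries return: [('Dave',), ('Frank',), ('Ivan',), ('Judy',)]

Reason: IS NOT NULL vs self-equality (both exclude NULLs)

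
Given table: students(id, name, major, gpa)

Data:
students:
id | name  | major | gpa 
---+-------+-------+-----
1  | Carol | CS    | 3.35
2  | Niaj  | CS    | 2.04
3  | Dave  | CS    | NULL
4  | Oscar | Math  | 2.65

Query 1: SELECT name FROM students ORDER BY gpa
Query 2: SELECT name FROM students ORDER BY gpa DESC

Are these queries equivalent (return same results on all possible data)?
No, not equivalent

Query 1 returns: [('Dave',), ('Niaj',), ('Oscar',), ('Carol',)]
Query 2 returns: [('Carol',), ('Oscar',), ('Niaj',), ('Dave',)]

Reason: ASC vs DESC gives opposite ordering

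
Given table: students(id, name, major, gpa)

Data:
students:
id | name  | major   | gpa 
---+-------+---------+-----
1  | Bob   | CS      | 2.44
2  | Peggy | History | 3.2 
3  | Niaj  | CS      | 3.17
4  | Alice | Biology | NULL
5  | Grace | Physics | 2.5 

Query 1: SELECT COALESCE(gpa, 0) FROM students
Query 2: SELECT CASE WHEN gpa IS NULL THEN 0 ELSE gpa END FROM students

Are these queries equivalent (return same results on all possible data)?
Yes, equivalent

Both queries return: [(0,), (2.44,), (2.5,), (3.17,), (3.2,)]

Reason: COALESCE vs CASE for NULL handling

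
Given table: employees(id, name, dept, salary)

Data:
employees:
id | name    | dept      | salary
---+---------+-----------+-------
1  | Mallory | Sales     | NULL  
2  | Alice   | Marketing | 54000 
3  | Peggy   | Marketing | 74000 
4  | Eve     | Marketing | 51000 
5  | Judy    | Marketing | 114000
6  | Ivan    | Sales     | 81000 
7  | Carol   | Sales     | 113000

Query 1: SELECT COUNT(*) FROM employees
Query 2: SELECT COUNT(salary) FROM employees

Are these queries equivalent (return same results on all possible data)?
No, not equivalent

Query 1 returns: [(7,)]
Query 2 returns: [(6,)]

Reason: COUNT(*) includes NULLs, COUNT(column) excludes them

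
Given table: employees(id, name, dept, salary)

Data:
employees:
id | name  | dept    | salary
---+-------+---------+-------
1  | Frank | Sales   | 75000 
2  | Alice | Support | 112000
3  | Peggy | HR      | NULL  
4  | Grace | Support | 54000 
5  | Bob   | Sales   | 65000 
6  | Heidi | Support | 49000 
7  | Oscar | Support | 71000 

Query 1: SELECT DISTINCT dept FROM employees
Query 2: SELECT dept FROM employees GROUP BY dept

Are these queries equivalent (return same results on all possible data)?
Yes, equivalent

Both queries return: [('HR',), ('Sales',), ('Support',)]

Reason: Both get unique depts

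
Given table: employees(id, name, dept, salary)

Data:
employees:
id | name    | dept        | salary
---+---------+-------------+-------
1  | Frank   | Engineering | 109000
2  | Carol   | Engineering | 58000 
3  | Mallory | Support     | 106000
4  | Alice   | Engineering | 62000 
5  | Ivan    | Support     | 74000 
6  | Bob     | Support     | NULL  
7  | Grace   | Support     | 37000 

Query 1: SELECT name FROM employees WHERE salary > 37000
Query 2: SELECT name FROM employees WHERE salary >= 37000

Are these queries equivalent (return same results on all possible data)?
No, not equivalent

Query 1 returns: [('Frank',), ('Carol',), ('Mallory',), ('Alice',), ('Ivan',)]
Query 2 returns: [('Frank',), ('Carol',), ('Mallory',), ('Alice',), ('Ivan',), ('Grace',)]

Reason: > vs >= gives different results when salary = 37000 exists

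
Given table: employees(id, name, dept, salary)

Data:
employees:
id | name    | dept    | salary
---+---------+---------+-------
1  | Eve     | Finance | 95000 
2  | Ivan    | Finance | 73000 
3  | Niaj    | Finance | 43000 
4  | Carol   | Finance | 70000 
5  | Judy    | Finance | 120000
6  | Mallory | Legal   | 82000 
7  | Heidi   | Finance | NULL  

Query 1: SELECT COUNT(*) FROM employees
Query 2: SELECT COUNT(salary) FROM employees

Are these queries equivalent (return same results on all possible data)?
No, not equivalent

Query 1 returns: [(7,)]
Query 2 returns: [(6,)]

Reason: COUNT(*) includes NULLs, COUNT(column) excludes them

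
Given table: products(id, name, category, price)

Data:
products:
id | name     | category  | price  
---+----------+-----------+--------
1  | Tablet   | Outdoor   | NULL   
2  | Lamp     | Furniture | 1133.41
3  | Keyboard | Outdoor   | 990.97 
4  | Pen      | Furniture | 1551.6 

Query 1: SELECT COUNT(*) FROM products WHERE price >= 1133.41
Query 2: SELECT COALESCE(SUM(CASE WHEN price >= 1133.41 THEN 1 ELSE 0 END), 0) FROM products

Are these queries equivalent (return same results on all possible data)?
Yes, equivalent

Both queries return: [(2,)]

Reason: COUNT with WHERE vs conditional SUM (COALESCE handles empty-table NULL)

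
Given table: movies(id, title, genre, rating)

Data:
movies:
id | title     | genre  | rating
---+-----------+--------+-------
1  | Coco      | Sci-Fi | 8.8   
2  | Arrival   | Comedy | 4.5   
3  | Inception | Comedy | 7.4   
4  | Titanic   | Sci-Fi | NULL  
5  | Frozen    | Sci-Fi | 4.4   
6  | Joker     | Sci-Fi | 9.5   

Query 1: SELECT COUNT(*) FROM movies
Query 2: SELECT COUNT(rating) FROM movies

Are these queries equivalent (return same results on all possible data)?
No, not equivalent

Query 1 returns: [(6,)]
Query 2 returns: [(5,)]

Reason: COUNT(*) includes NULLs, COUNT(column) excludes them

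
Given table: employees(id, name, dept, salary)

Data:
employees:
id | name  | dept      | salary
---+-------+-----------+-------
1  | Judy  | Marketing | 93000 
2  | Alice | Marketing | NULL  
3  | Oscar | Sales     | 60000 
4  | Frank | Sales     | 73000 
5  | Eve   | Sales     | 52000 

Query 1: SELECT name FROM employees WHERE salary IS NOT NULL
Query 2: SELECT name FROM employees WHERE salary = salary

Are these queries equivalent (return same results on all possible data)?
Yes, equivalent

Both queries return: [('Eve',), ('Frank',), ('Judy',), ('Oscar',)]

Reason: IS NOT NULL vs self-equality (both exclude NULLs)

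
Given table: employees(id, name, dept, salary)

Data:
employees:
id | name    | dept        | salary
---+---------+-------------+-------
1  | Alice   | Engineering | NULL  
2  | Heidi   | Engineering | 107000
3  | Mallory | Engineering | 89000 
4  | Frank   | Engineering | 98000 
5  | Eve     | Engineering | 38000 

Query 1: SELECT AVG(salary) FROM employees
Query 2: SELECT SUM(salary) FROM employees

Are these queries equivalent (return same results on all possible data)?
No, not equivalent

Query 1 returns: [(83000.0,)]
Query 2 returns: [(332000,)]

Reason: AVG vs SUM give different aggregate values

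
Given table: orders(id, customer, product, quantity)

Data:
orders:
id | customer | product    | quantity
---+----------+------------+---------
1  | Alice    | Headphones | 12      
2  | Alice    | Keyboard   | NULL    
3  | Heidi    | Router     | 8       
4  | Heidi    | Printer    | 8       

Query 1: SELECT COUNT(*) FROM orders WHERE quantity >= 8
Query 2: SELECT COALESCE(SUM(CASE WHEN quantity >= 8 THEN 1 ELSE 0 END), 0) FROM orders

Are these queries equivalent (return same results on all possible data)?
Yes, equivalent

Both queries return: [(3,)]

Reason: COUNT with WHERE vs conditional SUM (COALESCE handles empty-table NULL)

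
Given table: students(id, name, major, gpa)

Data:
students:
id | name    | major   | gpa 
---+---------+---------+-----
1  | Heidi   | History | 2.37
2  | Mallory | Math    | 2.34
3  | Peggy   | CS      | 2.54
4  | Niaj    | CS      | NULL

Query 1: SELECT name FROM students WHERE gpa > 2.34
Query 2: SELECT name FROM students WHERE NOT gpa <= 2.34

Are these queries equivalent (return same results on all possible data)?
Yes, equivalent

Both queries return: [('Heidi',), ('Peggy',)]

Reason: Both filter gpa > 2.34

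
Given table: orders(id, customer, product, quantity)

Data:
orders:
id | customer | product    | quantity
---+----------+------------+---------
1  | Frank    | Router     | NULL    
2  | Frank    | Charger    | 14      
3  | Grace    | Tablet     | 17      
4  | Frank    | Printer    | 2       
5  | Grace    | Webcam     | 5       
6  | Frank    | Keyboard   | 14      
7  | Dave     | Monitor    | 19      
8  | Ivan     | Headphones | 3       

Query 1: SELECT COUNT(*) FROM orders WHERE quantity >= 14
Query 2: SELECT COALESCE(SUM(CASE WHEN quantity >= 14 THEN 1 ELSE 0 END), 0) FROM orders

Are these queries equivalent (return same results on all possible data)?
Yes, equivalent

Both queries return: [(4,)]

Reason: COUNT with WHERE vs conditional SUM (COALESCE handles empty-table NULL)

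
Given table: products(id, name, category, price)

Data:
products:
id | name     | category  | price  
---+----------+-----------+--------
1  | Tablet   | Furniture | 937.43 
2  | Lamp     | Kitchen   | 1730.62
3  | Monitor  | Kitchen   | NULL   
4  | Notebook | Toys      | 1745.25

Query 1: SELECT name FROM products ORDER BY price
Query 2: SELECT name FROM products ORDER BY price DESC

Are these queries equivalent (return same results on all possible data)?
No, not equivalent

Query 1 returns: [('Monitor',), ('Tablet',), ('Lamp',), ('Notebook',)]
Query 2 returns: [('Notebook',), ('Lamp',), ('Tablet',), ('Monitor',)]

Reason: ASC vs DESC gives opposite ordering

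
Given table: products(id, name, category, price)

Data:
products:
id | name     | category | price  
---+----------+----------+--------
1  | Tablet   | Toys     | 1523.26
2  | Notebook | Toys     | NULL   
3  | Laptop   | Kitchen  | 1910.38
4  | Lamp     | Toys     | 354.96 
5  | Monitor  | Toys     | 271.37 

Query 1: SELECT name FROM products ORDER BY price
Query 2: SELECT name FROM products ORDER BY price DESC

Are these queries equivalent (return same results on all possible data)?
No, not equivalent

Query 1 returns: [('Notebook',), ('Monitor',), ('Lamp',), ('Tablet',), ('Laptop',)]
Query 2 returns: [('Laptop',), ('Tablet',), ('Lamp',), ('Monitor',), ('Notebook',)]

Reason: ASC vs DESC gives opposite ordering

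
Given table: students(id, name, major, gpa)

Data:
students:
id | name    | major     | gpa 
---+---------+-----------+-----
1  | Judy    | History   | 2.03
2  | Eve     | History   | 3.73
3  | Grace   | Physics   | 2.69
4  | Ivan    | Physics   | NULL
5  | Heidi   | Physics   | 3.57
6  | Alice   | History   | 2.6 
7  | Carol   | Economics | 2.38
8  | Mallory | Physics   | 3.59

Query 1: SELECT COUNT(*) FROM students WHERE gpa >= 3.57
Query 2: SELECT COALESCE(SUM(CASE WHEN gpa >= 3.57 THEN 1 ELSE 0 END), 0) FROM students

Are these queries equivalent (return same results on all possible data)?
Yes, equivalent

Both queries return: [(3,)]

Reason: COUNT with WHERE vs conditional SUM (COALESCE handles empty-table NULL)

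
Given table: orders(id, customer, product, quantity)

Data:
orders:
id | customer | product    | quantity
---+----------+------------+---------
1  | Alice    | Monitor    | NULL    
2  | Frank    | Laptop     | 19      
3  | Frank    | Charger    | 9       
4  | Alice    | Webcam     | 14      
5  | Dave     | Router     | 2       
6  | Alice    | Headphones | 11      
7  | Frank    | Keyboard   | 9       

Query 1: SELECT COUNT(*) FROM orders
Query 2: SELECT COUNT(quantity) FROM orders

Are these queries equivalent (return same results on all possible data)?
No, not equivalent

Query 1 returns: [(7,)]
Query 2 returns: [(6,)]

Reason: COUNT(*) includes NULLs, COUNT(column) excludes them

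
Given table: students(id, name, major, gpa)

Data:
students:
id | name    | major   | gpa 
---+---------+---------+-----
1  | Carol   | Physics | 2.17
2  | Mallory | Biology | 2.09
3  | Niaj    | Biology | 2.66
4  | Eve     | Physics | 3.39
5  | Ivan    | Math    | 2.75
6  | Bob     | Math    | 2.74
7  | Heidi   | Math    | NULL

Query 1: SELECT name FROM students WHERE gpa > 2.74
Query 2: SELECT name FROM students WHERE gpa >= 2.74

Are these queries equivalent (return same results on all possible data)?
No, not equivalent

Query 1 returns: [('Eve',), ('Ivan',)]
Query 2 returns: [('Eve',), ('Ivan',), ('Bob',)]

Reason: > vs >= gives different results when gpa = 2.74 exists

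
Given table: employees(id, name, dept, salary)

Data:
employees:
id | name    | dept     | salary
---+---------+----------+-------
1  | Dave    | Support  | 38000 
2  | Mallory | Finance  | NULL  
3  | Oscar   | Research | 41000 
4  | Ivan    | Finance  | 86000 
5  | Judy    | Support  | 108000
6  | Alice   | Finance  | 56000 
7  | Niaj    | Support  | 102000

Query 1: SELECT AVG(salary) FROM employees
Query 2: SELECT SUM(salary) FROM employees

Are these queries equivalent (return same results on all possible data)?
No, not equivalent

Query 1 returns: [(71833.33333333333,)]
Query 2 returns: [(431000,)]

Reason: AVG vs SUM give different aggregate values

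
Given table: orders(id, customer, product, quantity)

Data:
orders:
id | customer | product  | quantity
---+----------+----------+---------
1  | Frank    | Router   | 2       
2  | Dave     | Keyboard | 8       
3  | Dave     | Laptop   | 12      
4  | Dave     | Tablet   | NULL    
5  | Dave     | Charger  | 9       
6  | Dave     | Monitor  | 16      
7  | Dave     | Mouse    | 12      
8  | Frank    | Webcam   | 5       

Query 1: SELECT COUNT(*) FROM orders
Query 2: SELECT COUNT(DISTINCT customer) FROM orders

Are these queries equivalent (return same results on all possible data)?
No, not equivalent

Query 1 returns: [(8,)]
Query 2 returns: [(2,)]

Reason: COUNT(*) counts rows, COUNT(DISTINCT customer) counts unique customers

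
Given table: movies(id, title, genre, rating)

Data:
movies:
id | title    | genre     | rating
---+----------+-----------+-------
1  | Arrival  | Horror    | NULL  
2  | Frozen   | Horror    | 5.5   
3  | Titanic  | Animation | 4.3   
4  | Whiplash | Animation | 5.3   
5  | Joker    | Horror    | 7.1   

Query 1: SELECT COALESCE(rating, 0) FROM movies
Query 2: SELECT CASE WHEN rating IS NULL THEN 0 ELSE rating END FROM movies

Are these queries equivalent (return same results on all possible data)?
Yes, equivalent

Both queries return: [(0,), (4.3,), (5.3,), (5.5,), (7.1,)]

Reason: COALESCE vs CASE for NULL handling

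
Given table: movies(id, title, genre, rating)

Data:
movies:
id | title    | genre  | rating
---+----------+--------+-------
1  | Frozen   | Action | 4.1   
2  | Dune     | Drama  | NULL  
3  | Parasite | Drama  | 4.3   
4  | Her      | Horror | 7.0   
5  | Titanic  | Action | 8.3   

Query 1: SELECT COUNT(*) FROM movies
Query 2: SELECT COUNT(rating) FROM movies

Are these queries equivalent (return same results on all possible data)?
No, not equivalent

Query 1 returns: [(5,)]
Query 2 returns: [(4,)]

Reason: COUNT(*) includes NULLs, COUNT(column) excludes them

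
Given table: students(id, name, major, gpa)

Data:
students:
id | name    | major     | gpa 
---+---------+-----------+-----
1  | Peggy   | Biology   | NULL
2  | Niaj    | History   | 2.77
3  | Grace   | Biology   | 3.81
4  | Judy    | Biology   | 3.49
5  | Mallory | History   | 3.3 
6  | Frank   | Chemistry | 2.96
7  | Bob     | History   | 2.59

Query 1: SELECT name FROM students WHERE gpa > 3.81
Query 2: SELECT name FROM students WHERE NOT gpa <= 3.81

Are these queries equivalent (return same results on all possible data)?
Yes, equivalent

Both queries return: []

Reason: Both filter gpa > 3.81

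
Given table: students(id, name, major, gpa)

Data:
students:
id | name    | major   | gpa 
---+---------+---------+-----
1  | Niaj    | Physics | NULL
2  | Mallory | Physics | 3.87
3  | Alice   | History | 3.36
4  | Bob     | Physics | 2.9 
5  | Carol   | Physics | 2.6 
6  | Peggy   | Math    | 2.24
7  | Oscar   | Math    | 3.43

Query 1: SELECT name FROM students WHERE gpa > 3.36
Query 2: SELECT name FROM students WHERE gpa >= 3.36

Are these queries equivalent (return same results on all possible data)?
No, not equivalent

Query 1 returns: [('Mallory',), ('Oscar',)]
Query 2 returns: [('Mallory',), ('Alice',), ('Oscar',)]

Reason: > vs >= gives different results when gpa = 3.36 exists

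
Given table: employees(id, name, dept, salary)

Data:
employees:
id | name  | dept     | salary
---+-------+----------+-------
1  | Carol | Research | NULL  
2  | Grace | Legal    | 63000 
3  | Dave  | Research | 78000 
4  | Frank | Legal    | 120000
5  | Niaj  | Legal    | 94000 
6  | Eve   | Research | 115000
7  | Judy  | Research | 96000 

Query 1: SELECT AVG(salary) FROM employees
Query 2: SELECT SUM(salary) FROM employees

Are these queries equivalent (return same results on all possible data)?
No, not equivalent

Query 1 returns: [(94333.33333333333,)]
Query 2 returns: [(566000,)]

Reason: AVG vs SUM give different aggregate values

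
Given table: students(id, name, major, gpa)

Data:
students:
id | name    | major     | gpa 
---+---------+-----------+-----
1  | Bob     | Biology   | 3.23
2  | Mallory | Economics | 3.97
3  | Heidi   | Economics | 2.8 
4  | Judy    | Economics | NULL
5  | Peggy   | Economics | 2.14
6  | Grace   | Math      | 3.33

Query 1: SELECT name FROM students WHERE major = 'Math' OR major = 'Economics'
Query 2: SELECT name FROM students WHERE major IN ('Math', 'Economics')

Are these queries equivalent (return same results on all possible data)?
Yes, equivalent

Both queries return: [('Grace',), ('Heidi',), ('Judy',), ('Mallory',), ('Peggy',)]

Reason: OR vs IN are equivalent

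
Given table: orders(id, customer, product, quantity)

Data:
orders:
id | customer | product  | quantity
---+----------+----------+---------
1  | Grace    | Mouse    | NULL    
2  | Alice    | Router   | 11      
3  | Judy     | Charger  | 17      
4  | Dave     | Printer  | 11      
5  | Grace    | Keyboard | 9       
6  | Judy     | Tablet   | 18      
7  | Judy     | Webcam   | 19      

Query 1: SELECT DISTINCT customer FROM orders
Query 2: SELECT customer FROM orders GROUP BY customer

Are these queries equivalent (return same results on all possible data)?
Yes, equivalent

Both queries return: [('Alice',), ('Dave',), ('Grace',), ('Judy',)]

Reason: Both get unique customers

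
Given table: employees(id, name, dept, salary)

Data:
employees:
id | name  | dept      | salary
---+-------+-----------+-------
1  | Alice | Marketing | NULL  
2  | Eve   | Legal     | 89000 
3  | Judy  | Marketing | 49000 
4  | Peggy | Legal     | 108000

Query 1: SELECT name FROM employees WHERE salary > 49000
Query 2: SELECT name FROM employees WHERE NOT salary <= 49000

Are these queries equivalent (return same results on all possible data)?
Yes, equivalent

Both queries return: [('Eve',), ('Peggy',)]

Reason: Both filter salary > 49000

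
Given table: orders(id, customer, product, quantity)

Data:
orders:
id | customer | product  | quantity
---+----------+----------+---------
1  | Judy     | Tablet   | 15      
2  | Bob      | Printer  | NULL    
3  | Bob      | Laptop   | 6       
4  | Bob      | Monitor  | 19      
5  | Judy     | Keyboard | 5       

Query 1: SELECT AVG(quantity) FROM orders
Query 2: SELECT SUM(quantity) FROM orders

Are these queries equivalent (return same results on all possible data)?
No, not equivalent

Query 1 returns: [(11.25,)]
Query 2 returns: [(45,)]

Reason: AVG vs SUM give different aggregate values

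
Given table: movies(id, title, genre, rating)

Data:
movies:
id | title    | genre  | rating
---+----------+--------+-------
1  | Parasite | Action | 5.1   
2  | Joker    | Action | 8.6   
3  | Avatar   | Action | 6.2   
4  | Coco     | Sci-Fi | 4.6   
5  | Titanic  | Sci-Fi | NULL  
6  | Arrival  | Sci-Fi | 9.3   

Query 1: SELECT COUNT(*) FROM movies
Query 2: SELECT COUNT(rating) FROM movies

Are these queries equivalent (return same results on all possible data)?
No, not equivalent

Query 1 returns: [(6,)]
Query 2 returns: [(5,)]

Reason: COUNT(*) includes NULLs, COUNT(column) excludes them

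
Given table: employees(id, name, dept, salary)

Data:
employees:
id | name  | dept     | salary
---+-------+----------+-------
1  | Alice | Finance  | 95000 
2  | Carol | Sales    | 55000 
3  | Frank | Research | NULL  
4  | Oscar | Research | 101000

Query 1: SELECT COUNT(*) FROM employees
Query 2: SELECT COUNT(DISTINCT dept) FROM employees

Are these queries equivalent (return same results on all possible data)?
No, not equivalent

Query 1 returns: [(4,)]
Query 2 returns: [(3,)]

Reason: COUNT(*) counts rows, COUNT(DISTINCT dept) counts unique depts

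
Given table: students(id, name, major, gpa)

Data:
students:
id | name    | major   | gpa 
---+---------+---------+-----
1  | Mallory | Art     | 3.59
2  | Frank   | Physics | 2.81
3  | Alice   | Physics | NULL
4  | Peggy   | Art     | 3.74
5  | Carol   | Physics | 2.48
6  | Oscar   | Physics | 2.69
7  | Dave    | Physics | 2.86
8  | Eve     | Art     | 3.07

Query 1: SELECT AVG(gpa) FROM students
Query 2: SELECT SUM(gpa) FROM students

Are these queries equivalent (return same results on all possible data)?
No, not equivalent

Query 1 returns: [(3.0342857142857143,)]
Query 2 returns: [(21.24,)]

Reason: AVG vs SUM give different aggregate values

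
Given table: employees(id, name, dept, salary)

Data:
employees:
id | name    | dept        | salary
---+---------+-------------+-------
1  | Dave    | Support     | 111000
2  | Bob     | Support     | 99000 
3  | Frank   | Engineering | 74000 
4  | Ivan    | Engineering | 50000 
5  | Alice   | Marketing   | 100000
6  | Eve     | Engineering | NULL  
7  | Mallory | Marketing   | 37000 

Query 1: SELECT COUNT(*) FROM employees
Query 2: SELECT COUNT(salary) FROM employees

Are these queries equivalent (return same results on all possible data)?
No, not equivalent

Query 1 returns: [(7,)]
Query 2 returns: [(6,)]

Reason: COUNT(*) includes NULLs, COUNT(column) excludes them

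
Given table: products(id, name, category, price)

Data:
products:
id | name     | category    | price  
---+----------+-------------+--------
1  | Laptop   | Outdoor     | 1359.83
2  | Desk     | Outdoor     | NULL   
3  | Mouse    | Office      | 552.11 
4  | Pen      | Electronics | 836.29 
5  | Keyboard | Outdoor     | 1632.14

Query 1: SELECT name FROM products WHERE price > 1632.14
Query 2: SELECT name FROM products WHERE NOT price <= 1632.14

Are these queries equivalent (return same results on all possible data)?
Yes, equivalent

Both queries return: []

Reason: Both filter price > 1632.14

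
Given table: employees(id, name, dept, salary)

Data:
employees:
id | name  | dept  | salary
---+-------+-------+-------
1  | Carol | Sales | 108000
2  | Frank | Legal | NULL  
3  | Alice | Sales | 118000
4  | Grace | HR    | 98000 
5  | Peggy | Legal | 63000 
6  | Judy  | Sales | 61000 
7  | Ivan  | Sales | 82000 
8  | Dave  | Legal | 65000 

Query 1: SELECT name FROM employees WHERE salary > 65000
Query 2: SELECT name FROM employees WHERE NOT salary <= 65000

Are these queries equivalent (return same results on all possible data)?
Yes, equivalent

Both queries return: [('Alice',), ('Carol',), ('Grace',), ('Ivan',)]

Reason: Both filter salary > 65000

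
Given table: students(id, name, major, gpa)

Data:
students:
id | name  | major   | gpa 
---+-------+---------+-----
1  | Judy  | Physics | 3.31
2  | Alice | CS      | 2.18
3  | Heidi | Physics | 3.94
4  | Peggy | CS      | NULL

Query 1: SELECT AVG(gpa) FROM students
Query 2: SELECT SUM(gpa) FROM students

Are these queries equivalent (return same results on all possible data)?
No, not equivalent

Query 1 returns: [(3.143333333333333,)]
Query 2 returns: [(9.43,)]

Reason: AVG vs SUM give different aggregate values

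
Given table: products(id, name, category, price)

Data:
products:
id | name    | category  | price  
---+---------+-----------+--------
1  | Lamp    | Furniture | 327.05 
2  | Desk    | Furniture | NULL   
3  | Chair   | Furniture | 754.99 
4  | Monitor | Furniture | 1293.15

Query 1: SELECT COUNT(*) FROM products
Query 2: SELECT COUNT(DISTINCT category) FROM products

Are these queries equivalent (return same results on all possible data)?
No, not equivalent

Query 1 returns: [(4,)]
Query 2 returns: [(1,)]

Reason: COUNT(*) counts rows, COUNT(DISTINCT category) counts unique categorys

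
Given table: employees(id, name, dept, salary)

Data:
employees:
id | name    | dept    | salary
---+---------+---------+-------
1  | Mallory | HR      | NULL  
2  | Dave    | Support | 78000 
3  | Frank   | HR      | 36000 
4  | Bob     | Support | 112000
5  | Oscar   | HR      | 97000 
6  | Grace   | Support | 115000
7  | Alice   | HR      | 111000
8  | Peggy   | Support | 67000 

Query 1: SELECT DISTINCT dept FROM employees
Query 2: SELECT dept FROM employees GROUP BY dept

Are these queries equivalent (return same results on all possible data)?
Yes, equivalent

Both queries return: [('HR',), ('Support',)]

Reason: Both get unique depts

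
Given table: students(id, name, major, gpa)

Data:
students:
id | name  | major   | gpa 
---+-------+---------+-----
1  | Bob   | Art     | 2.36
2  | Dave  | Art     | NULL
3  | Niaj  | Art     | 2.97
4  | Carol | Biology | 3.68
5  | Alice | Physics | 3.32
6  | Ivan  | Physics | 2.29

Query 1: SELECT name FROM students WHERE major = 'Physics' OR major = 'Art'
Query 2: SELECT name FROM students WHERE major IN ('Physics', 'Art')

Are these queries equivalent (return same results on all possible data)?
Yes, equivalent

Both queries return: [('Alice',), ('Bob',), ('Dave',), ('Ivan',), ('Niaj',)]

Reason: OR vs IN are equivalent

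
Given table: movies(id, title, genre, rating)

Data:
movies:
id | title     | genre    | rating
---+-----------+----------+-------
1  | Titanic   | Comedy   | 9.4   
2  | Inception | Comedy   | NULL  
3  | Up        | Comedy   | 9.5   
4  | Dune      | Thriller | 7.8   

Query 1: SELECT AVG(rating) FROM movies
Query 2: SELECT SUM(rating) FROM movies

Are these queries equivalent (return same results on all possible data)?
No, not equivalent

Query 1 returns: [(8.9,)]
Query 2 returns: [(26.7,)]

Reason: AVG vs SUM give different aggregate values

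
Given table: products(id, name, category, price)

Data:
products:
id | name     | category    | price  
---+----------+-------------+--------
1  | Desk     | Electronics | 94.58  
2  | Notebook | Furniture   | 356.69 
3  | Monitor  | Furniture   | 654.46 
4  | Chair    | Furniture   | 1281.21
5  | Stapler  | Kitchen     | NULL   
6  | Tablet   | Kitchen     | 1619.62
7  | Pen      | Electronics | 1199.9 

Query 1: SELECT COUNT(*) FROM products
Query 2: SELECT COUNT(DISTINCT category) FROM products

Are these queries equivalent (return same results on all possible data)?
No, not equivalent

Query 1 returns: [(7,)]
Query 2 returns: [(3,)]

Reason: COUNT(*) counts rows, COUNT(DISTINCT category) counts unique categorys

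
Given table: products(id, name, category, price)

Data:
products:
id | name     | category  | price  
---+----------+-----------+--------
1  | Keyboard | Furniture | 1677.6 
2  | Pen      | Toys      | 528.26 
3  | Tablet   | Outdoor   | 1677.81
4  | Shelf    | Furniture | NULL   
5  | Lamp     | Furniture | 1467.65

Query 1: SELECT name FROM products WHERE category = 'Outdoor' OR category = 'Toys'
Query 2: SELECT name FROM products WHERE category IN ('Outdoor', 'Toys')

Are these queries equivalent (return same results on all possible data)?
Yes, equivalent

Both queries return: [('Pen',), ('Tablet',)]

Reason: OR vs IN are equivalent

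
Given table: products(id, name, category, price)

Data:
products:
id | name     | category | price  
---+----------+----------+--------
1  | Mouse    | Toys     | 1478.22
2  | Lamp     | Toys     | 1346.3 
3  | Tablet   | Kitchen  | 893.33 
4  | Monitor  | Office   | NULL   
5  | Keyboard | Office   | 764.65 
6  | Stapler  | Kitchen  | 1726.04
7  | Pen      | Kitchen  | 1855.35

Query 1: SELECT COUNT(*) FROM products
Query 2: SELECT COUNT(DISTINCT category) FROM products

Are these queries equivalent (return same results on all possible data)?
No, not equivalent

Query 1 returns: [(7,)]
Query 2 returns: [(3,)]

Reason: COUNT(*) counts rows, COUNT(DISTINCT category) counts unique categorys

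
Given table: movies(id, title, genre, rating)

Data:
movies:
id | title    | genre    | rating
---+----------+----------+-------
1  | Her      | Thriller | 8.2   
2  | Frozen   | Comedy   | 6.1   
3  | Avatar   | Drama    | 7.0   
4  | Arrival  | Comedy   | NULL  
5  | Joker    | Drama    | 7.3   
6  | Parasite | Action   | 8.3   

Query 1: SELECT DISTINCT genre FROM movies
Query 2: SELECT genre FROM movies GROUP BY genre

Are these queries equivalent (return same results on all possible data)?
Yes, equivalent

Both queries return: [('Action',), ('Comedy',), ('Drama',), ('Thriller',)]

Reason: Both get unique genres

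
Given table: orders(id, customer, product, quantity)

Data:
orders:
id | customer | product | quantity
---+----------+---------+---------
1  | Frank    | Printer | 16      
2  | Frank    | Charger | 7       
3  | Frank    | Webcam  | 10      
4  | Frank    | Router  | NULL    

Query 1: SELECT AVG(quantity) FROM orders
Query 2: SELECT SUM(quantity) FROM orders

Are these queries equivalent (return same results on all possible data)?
No, not equivalent

Query 1 returns: [(11.0,)]
Query 2 returns: [(33,)]

Reason: AVG vs SUM give different aggregate values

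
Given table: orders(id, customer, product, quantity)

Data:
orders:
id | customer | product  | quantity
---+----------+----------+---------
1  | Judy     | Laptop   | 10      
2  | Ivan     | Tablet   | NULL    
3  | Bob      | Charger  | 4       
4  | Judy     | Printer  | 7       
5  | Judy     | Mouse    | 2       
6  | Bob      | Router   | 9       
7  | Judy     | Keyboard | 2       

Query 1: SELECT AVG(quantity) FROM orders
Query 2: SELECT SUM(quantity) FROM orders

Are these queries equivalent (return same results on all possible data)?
No, not equivalent

Query 1 returns: [(5.666666666666667,)]
Query 2 returns: [(34,)]

Reason: AVG vs SUM give different aggregate values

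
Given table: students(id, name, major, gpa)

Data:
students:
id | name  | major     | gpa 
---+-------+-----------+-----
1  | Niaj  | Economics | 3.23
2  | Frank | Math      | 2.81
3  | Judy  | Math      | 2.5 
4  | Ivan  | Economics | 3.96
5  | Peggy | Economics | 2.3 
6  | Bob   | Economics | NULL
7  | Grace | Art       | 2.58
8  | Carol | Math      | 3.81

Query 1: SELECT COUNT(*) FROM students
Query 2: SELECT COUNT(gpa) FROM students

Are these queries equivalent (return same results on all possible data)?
No, not equivalent

Query 1 returns: [(8,)]
Query 2 returns: [(7,)]

Reason: COUNT(*) includes NULLs, COUNT(column) excludes them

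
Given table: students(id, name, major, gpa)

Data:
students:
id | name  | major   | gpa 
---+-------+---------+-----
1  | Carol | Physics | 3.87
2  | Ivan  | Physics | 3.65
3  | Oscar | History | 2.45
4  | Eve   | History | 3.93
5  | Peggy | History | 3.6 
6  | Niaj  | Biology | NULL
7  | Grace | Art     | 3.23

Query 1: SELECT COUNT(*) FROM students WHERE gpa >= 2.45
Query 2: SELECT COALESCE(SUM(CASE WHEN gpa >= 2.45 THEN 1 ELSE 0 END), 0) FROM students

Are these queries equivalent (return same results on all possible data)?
Yes, equivalent

Both queries return: [(6,)]

Reason: COUNT with WHERE vs conditional SUM (COALESCE handles empty-table NULL)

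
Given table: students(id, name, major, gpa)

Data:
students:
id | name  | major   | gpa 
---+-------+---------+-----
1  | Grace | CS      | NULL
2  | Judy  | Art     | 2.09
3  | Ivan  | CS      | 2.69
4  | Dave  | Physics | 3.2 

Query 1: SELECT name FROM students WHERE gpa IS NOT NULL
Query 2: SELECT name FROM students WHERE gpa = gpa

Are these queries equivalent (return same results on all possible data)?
Yes, equivalent

Both queries return: [('Dave',), ('Ivan',), ('Judy',)]

Reason: IS NOT NULL vs self-equality (both exclude NULLs)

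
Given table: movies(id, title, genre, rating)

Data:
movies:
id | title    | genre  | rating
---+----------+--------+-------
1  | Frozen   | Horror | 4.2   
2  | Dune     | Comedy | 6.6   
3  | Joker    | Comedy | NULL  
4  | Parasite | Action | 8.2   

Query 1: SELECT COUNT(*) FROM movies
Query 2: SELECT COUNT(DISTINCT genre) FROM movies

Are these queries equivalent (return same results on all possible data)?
No, not equivalent

Query 1 returns: [(4,)]
Query 2 returns: [(3,)]

Reason: COUNT(*) counts rows, COUNT(DISTINCT genre) counts unique genres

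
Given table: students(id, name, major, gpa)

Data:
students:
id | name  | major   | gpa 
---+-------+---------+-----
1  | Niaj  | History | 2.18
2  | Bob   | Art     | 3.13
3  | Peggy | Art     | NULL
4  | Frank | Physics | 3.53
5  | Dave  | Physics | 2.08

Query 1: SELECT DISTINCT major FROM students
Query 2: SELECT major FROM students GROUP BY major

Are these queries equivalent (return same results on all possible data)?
Yes, equivalent

Both queries return: [('Art',), ('History',), ('Physics',)]

Reason: Both get unique majors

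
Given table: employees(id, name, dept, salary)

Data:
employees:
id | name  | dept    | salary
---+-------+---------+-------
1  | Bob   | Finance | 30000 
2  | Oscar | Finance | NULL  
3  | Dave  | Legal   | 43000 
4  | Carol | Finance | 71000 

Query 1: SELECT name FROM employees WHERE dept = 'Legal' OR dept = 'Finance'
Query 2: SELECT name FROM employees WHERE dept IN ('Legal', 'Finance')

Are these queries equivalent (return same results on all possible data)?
Yes, equivalent

Both queries return: [('Bob',), ('Carol',), ('Dave',), ('Oscar',)]

Reason: OR vs IN are equivalent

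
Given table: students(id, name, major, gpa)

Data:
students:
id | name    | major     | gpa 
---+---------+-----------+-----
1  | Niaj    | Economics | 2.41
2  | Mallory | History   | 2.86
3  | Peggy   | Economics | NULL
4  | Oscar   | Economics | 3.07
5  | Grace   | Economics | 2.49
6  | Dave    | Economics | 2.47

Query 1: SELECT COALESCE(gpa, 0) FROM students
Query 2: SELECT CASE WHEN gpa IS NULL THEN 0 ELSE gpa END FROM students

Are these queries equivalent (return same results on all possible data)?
Yes, equivalent

Both queries return: [(0,), (2.41,), (2.47,), (2.49,), (2.86,), (3.07,)]

Reason: COALESCE vs CASE for NULL handling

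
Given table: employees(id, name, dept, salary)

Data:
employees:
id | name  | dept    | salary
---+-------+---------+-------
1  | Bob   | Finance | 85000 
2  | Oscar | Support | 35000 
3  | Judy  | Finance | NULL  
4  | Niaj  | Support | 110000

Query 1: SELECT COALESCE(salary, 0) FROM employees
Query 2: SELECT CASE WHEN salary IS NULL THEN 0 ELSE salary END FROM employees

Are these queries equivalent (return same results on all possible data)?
Yes, equivalent

Both queries return: [(0,), (35000,), (85000,), (110000,)]

Reason: COALESCE vs CASE for NULL handling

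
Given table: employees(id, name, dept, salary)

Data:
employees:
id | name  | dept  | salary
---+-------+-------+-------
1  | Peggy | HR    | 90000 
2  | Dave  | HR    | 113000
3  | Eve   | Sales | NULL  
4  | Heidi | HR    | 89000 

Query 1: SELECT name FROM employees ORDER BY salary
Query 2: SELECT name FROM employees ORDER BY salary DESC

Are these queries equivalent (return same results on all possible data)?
No, not equivalent

Query 1 returns: [('Eve',), ('Heidi',), ('Peggy',), ('Dave',)]
Query 2 returns: [('Dave',), ('Peggy',), ('Heidi',), ('Eve',)]

Reason: ASC vs DESC gives opposite ordering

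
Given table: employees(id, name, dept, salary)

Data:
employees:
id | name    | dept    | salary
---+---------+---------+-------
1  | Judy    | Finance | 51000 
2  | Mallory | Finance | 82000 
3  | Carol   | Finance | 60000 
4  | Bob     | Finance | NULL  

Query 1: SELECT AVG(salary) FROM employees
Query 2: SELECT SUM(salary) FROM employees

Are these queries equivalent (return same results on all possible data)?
No, not equivalent

Query 1 returns: [(64333.333333333336,)]
Query 2 returns: [(193000,)]

Reason: AVG vs SUM give different aggregate values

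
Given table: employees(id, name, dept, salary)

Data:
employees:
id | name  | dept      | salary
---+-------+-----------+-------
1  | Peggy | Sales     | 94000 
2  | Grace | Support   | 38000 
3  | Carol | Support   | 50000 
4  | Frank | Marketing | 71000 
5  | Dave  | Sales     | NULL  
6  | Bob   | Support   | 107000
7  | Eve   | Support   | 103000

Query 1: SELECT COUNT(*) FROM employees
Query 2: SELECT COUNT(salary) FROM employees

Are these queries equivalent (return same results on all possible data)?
No, not equivalent

Query 1 returns: [(7,)]
Query 2 returns: [(6,)]

Reason: COUNT(*) includes NULLs, COUNT(column) excludes them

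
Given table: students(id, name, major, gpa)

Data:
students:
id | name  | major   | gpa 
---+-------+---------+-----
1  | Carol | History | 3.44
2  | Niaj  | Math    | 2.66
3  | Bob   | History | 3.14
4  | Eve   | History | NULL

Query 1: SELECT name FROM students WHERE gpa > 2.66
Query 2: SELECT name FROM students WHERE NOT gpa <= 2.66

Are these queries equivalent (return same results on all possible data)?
Yes, equivalent

Both queries return: [('Bob',), ('Carol',)]

Reason: Both filter gpa > 2.66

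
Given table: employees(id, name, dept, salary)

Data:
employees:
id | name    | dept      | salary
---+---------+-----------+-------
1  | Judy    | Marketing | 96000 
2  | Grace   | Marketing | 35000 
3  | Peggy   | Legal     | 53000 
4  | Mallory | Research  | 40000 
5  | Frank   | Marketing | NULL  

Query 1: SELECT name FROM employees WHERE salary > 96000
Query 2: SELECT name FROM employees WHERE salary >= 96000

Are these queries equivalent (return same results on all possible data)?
No, not equivalent

Query 1 returns: []
Query 2 returns: [('Judy',)]

Reason: > vs >= gives different results when salary = 96000 exists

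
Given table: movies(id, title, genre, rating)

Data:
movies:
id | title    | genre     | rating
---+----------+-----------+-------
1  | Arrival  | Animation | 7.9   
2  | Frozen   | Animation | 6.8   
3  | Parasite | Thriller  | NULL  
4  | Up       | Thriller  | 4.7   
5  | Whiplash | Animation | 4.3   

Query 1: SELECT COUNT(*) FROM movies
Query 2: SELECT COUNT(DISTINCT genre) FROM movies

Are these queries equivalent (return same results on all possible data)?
No, not equivalent

Query 1 returns: [(5,)]
Query 2 returns: [(2,)]

Reason: COUNT(*) counts rows, COUNT(DISTINCT genre) counts unique genres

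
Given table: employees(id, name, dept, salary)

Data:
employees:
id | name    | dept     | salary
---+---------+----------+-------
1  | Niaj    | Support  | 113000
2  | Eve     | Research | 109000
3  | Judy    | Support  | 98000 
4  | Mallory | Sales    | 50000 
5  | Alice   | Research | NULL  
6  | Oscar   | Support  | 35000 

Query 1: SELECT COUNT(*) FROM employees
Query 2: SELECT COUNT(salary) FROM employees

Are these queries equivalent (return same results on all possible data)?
No, not equivalent

Query 1 returns: [(6,)]
Query 2 returns: [(5,)]

Reason: COUNT(*) includes NULLs, COUNT(column) excludes them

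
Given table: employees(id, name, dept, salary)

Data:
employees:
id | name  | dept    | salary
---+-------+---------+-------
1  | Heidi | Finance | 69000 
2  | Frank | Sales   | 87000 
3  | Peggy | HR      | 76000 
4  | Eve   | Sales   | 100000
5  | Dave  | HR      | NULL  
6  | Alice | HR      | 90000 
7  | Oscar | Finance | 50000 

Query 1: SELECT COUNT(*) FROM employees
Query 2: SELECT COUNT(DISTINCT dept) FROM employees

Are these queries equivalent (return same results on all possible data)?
No, not equivalent

Query 1 returns: [(7,)]
Query 2 returns: [(3,)]

Reason: COUNT(*) counts rows, COUNT(DISTINCT dept) counts unique depts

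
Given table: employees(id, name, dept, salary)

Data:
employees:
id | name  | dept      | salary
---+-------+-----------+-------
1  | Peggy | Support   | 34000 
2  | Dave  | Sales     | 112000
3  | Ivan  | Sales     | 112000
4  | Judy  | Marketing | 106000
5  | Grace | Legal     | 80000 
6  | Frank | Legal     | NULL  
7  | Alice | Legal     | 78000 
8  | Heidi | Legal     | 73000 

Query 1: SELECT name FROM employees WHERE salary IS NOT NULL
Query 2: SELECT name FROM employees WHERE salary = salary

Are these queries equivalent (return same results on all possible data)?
Yes, equivalent

Both queries return: [('Alice',), ('Dave',), ('Grace',), ('Heidi',), ('Ivan',), ('Judy',), ('Peggy',)]

Reason: IS NOT NULL vs self-equality (both exclude NULLs)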